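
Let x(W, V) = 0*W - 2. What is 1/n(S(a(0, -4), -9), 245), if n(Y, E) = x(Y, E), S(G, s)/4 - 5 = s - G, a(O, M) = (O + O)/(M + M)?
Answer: -1/2 ≈ -0.50000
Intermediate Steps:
a(O, M) = O/M (a(O, M) = (2*O)/((2*M)) = (2*O)*(1/(2*M)) = O/M)
x(W, V) = -2 (x(W, V) = 0 - 2 = -2)
S(G, s) = 20 - 4*G + 4*s (S(G, s) = 20 + 4*(s - G) = 20 + (-4*G + 4*s) = 20 - 4*G + 4*s)
n(Y, E) = -2
1/n(S(a(0, -4), -9), 245) = 1/(-2) = -1/2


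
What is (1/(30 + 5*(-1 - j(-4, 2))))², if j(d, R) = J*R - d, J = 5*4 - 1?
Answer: 1/34225 ≈ 2.9218e-5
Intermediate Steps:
J = 19 (J = 20 - 1 = 19)
j(d, R) = -d + 19*R (j(d, R) = 19*R - d = -d + 19*R)
(1/(30 + 5*(-1 - j(-4, 2))))² = (1/(30 + 5*(-1 - (-1*(-4) + 19*2))))² = (1/(30 + 5*(-1 - (4 + 38))))² = (1/(30 + 5*(-1 - 1*42)))² = (1/(30 + 5*(-1 - 42)))² = (1/(30 + 5*(-43)))² = (1/(30 - 215))² = (1/(-185))² = (-1/185)² = 1/34225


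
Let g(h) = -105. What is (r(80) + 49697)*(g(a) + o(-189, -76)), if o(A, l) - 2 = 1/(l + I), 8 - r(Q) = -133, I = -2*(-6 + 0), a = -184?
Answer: -164290967/32 ≈ -5.1341e+6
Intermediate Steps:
I = 12 (I = -2*(-6) = 12)
r(Q) = 141 (r(Q) = 8 - 1*(-133) = 8 + 133 = 141)
o(A, l) = 2 + 1/(12 + l) (o(A, l) = 2 + 1/(l + 12) = 2 + 1/(12 + l))
(r(80) + 49697)*(g(a) + o(-189, -76)) = (141 + 49697)*(-105 + (25 + 2*(-76))/(12 - 76)) = 49838*(-105 + (25 - 152)/(-64)) = 49838*(-105 - 1/64*(-127)) = 49838*(-105 + 127/64) = 49838*(-6593/64) = -164290967/32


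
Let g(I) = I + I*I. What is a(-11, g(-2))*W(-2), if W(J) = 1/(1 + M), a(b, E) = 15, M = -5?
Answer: -15/4 ≈ -3.7500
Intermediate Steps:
g(I) = I + I**2
W(J) = -1/4 (W(J) = 1/(1 - 5) = 1/(-4) = -1/4)
a(-11, g(-2))*W(-2) = 15*(-1/4) = -15/4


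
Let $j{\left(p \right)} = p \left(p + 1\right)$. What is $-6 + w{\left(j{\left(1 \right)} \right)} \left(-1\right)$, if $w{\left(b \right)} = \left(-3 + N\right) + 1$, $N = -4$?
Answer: $0$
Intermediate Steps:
$j{\left(p \right)} = p \left(1 + p\right)$
$w{\left(b \right)} = -6$ ($w{\left(b \right)} = \left(-3 - 4\right) + 1 = -7 + 1 = -6$)
$-6 + w{\left(j{\left(1 \right)} \right)} \left(-1\right) = -6 - -6 = -6 + 6 = 0$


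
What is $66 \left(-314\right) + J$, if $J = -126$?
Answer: $-20850$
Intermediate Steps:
$66 \left(-314\right) + J = 66 \left(-314\right) - 126 = -20724 - 126 = -20850$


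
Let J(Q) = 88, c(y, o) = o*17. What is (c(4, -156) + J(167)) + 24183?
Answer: 21619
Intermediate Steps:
c(y, o) = 17*o
(c(4, -156) + J(167)) + 24183 = (17*(-156) + 88) + 24183 = (-2652 + 88) + 24183 = -2564 + 24183 = 21619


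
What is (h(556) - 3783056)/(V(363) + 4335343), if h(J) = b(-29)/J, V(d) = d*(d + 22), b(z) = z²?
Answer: -2103378295/2488154488 ≈ -0.84536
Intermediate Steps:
V(d) = d*(22 + d)
h(J) = 841/J (h(J) = (-29)²/J = 841/J)
(h(556) - 3783056)/(V(363) + 4335343) = (841/556 - 3783056)/(363*(22 + 363) + 4335343) = (841*(1/556) - 3783056)/(363*385 + 4335343) = (841/556 - 3783056)/(139755 + 4335343) = -2103378295/556/4475098 = -2103378295/556*1/4475098 = -2103378295/2488154488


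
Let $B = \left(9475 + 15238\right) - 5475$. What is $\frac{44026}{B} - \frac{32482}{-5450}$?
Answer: $\frac{1983556}{240475} \approx 8.2485$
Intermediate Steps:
$B = 19238$ ($B = 24713 - 5475 = 19238$)
$\frac{44026}{B} - \frac{32482}{-5450} = \frac{44026}{19238} - \frac{32482}{-5450} = 44026 \cdot \frac{1}{19238} - - \frac{149}{25} = \frac{22013}{9619} + \frac{149}{25} = \frac{1983556}{240475}$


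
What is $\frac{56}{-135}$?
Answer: $- \frac{56}{135} \approx -0.41481$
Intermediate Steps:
$\frac{56}{-135} = 56 \left(- \frac{1}{135}\right) = - \frac{56}{135}$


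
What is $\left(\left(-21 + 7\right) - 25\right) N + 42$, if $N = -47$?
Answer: $1875$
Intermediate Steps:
$\left(\left(-21 + 7\right) - 25\right) N + 42 = \left(\left(-21 + 7\right) - 25\right) \left(-47\right) + 42 = \left(-14 - 25\right) \left(-47\right) + 42 = \left(-39\right) \left(-47\right) + 42 = 1833 + 42 = 1875$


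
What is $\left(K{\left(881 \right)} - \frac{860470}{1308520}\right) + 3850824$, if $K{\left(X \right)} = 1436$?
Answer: $\frac{504075839473}{130852} \approx 3.8523 \cdot 10^{6}$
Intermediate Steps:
$\left(K{\left(881 \right)} - \frac{860470}{1308520}\right) + 3850824 = \left(1436 - \frac{860470}{1308520}\right) + 3850824 = \left(1436 - 860470 \cdot \frac{1}{1308520}\right) + 3850824 = \left(1436 - \frac{86047}{130852}\right) + 3850824 = \frac{187817425}{130852} + 3850824 = \frac{504075839473}{130852}$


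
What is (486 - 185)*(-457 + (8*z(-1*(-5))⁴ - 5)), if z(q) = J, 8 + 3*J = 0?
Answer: -1400854/81 ≈ -17295.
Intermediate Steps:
J = -8/3 (J = -8/3 + (⅓)*0 = -8/3 + 0 = -8/3 ≈ -2.6667)
z(q) = -8/3
(486 - 185)*(-457 + (8*z(-1*(-5))⁴ - 5)) = (486 - 185)*(-457 + (8*(-8/3)⁴ - 5)) = 301*(-457 + (8*(4096/81) - 5)) = 301*(-457 + (32768/81 - 5)) = 301*(-457 + 32363/81) = 301*(-4654/81) = -1400854/81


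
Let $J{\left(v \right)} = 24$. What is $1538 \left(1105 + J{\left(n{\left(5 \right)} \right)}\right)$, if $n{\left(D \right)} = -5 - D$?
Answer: $1736402$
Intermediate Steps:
$1538 \left(1105 + J{\left(n{\left(5 \right)} \right)}\right) = 1538 \left(1105 + 24\right) = 1538 \cdot 1129 = 1736402$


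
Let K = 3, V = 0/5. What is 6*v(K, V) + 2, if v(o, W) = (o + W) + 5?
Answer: 50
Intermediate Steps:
V = 0 (V = 0*(⅕) = 0)
v(o, W) = 5 + W + o (v(o, W) = (W + o) + 5 = 5 + W + o)
6*v(K, V) + 2 = 6*(5 + 0 + 3) + 2 = 6*8 + 2 = 48 + 2 = 50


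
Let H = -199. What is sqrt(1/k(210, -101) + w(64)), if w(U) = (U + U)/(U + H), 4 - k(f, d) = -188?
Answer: I*sqrt(122205)/360 ≈ 0.97105*I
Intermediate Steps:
k(f, d) = 192 (k(f, d) = 4 - 1*(-188) = 4 + 188 = 192)
w(U) = 2*U/(-199 + U) (w(U) = (U + U)/(U - 199) = (2*U)/(-199 + U) = 2*U/(-199 + U))
sqrt(1/k(210, -101) + w(64)) = sqrt(1/192 + 2*64/(-199 + 64)) = sqrt(1/192 + 2*64/(-135)) = sqrt(1/192 + 2*64*(-1/135)) = sqrt(1/192 - 128/135) = sqrt(-8147/8640) = I*sqrt(122205)/360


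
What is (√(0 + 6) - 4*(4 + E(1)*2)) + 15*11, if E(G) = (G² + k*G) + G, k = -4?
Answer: 165 + √6 ≈ 167.45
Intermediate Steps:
E(G) = G² - 3*G (E(G) = (G² - 4*G) + G = G² - 3*G)
(√(0 + 6) - 4*(4 + E(1)*2)) + 15*11 = (√(0 + 6) - 4*(4 + (1*(-3 + 1))*2)) + 15*11 = (√6 - 4*(4 + (1*(-2))*2)) + 165 = (√6 - 4*(4 - 2*2)) + 165 = (√6 - 4*(4 - 4)) + 165 = (√6 - 4*0) + 165 = (√6 + 0) + 165 = √6 + 165 = 165 + √6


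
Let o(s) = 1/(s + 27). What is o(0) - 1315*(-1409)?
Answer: 50026546/27 ≈ 1.8528e+6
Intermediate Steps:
o(s) = 1/(27 + s)
o(0) - 1315*(-1409) = 1/(27 + 0) - 1315*(-1409) = 1/27 + 1852835 = 50026546/27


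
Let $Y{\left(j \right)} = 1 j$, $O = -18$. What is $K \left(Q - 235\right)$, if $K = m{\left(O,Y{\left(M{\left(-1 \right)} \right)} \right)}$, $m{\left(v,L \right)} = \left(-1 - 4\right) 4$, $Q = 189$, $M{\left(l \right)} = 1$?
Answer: $920$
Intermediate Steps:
$Y{\left(j \right)} = j$
$m{\left(v,L \right)} = -20$ ($m{\left(v,L \right)} = \left(-5\right) 4 = -20$)
$K = -20$
$K \left(Q - 235\right) = - 20 \left(189 - 235\right) = \left(-20\right) \left(-46\right) = 920$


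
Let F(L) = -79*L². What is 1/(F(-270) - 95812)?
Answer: -1/5854912 ≈ -1.7080e-7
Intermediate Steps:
1/(F(-270) - 95812) = 1/(-79*(-270)² - 95812) = 1/(-79*72900 - 95812) = 1/(-5759100 - 95812) = 1/(-5854912) = -1/5854912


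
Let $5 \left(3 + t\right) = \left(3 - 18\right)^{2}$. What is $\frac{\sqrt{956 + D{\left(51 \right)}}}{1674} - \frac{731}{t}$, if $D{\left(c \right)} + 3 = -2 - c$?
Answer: $- \frac{67913}{3906} \approx -17.387$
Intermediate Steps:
$D{\left(c \right)} = -5 - c$ ($D{\left(c \right)} = -3 - \left(2 + c\right) = -5 - c$)
$t = 42$ ($t = -3 + \frac{\left(3 - 18\right)^{2}}{5} = -3 + \frac{\left(-15\right)^{2}}{5} = -3 + \frac{1}{5} \cdot 225 = -3 + 45 = 42$)
$\frac{\sqrt{956 + D{\left(51 \right)}}}{1674} - \frac{731}{t} = \frac{\sqrt{956 - 56}}{1674} - \frac{731}{42} = \sqrt{956 - 56} \cdot \frac{1}{1674} - \frac{731}{42} = \sqrt{900} \cdot \frac{1}{1674} - \frac{731}{42} = 30 \cdot \frac{1}{1674} - \frac{731}{42} = \frac{5}{279} - \frac{731}{42} = - \frac{67913}{3906}$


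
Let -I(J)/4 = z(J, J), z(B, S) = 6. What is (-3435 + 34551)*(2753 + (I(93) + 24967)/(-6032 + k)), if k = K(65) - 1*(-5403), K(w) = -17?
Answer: 27280875210/323 ≈ 8.4461e+7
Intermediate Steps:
I(J) = -24 (I(J) = -4*6 = -24)
k = 5386 (k = -17 - 1*(-5403) = -17 + 5403 = 5386)
(-3435 + 34551)*(2753 + (I(93) + 24967)/(-6032 + k)) = (-3435 + 34551)*(2753 + (-24 + 24967)/(-6032 + 5386)) = 31116*(2753 + 24943/(-646)) = 31116*(2753 + 24943*(-1/646)) = 31116*(2753 - 24943/646) = 31116*(1753495/646) = 27280875210/323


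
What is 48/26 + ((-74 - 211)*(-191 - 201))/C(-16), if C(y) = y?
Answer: -181497/26 ≈ -6980.7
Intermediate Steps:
48/26 + ((-74 - 211)*(-191 - 201))/C(-16) = 48/26 + ((-74 - 211)*(-191 - 201))/(-16) = 48*(1/26) - 285*(-392)*(-1/16) = 24/13 + 111720*(-1/16) = 24/13 - 13965/2 = -181497/26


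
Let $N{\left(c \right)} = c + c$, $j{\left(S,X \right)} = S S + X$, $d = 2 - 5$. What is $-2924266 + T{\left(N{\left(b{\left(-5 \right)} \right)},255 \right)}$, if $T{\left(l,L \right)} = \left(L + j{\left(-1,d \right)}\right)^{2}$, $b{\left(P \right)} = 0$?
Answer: $-2860257$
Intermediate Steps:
$d = -3$ ($d = 2 - 5 = -3$)
$j{\left(S,X \right)} = X + S^{2}$ ($j{\left(S,X \right)} = S^{2} + X = X + S^{2}$)
$N{\left(c \right)} = 2 c$
$T{\left(l,L \right)} = \left(-2 + L\right)^{2}$ ($T{\left(l,L \right)} = \left(L - \left(3 - \left(-1\right)^{2}\right)\right)^{2} = \left(L + \left(-3 + 1\right)\right)^{2} = \left(L - 2\right)^{2} = \left(-2 + L\right)^{2}$)
$-2924266 + T{\left(N{\left(b{\left(-5 \right)} \right)},255 \right)} = -2924266 + \left(-2 + 255\right)^{2} = -2924266 + 253^{2} = -2924266 + 64009 = -2860257$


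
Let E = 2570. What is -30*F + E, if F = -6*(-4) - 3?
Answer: 1940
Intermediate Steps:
F = 21 (F = 24 - 3 = 21)
-30*F + E = -30*21 + 2570 = -630 + 2570 = 1940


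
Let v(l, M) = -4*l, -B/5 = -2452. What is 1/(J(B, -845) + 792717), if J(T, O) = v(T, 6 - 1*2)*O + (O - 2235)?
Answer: 1/42228437 ≈ 2.3681e-8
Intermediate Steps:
B = 12260 (B = -5*(-2452) = 12260)
J(T, O) = -2235 + O - 4*O*T (J(T, O) = (-4*T)*O + (O - 2235) = -4*O*T + (-2235 + O) = -2235 + O - 4*O*T)
1/(J(B, -845) + 792717) = 1/((-2235 - 845 - 4*(-845)*12260) + 792717) = 1/((-2235 - 845 + 41438800) + 792717) = 1/(41435720 + 792717) = 1/42228437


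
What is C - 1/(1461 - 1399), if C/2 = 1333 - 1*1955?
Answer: -77129/62 ≈ -1244.0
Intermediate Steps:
C = -1244 (C = 2*(1333 - 1*1955) = 2*(1333 - 1955) = 2*(-622) = -1244)
C - 1/(1461 - 1399) = -1244 - 1/(1461 - 1399) = -1244 - 1/62 = -77129/62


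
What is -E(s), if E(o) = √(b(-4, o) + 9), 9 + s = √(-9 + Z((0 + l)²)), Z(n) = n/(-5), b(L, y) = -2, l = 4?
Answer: -√7 ≈ -2.6458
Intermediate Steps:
Z(n) = -n/5 (Z(n) = n*(-⅕) = -n/5)
s = -9 + I*√305/5 (s = -9 + √(-9 - (0 + 4)²/5) = -9 + √(-9 - ⅕*4²) = -9 + √(-9 - ⅕*16) = -9 + √(-9 - 16/5) = -9 + √(-61/5) = -9 + I*√305/5 ≈ -9.0 + 3.4929*I)
E(o) = √7 (E(o) = √(-2 + 9) = √7)
-E(s) = -√7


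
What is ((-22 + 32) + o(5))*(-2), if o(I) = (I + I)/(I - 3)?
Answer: -30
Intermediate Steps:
o(I) = 2*I/(-3 + I) (o(I) = (2*I)/(-3 + I) = 2*I/(-3 + I))
((-22 + 32) + o(5))*(-2) = ((-22 + 32) + 2*5/(-3 + 5))*(-2) = (10 + 2*5/2)*(-2) = (10 + 2*5*(1/2))*(-2) = (10 + 5)*(-2) = 15*(-2) = -30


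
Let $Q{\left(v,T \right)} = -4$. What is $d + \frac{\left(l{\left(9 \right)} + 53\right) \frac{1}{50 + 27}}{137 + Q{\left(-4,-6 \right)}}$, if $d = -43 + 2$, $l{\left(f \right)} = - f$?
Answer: $- \frac{38167}{931} \approx -40.996$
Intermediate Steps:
$d = -41$
$d + \frac{\left(l{\left(9 \right)} + 53\right) \frac{1}{50 + 27}}{137 + Q{\left(-4,-6 \right)}} = -41 + \frac{\left(\left(-1\right) 9 + 53\right) \frac{1}{50 + 27}}{137 - 4} = -41 + \frac{\left(-9 + 53\right) \frac{1}{77}}{133} = -41 + 44 \cdot \frac{1}{77} \cdot \frac{1}{133} = -41 + \frac{4}{7} \cdot \frac{1}{133} = -41 + \frac{4}{931} = - \frac{38167}{931}$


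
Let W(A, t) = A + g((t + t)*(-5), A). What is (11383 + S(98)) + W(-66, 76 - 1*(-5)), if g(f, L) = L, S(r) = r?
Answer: 11349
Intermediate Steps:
W(A, t) = 2*A (W(A, t) = A + A = 2*A)
(11383 + S(98)) + W(-66, 76 - 1*(-5)) = (11383 + 98) + 2*(-66) = 11481 - 132 = 11349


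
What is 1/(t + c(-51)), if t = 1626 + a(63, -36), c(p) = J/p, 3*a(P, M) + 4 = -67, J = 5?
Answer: 17/27238 ≈ 0.00062413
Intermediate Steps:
a(P, M) = -71/3 (a(P, M) = -4/3 + (⅓)*(-67) = -4/3 - 67/3 = -71/3)
c(p) = 5/p
t = 4807/3 (t = 1626 - 71/3 = 4807/3 ≈ 1602.3)
1/(t + c(-51)) = 1/(4807/3 + 5/(-51)) = 1/(4807/3 + 5*(-1/51)) = 1/(4807/3 - 5/51) = 1/(27238/17) = 17/27238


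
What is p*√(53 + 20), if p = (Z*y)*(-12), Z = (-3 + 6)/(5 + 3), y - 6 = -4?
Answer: -9*√73 ≈ -76.896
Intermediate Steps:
y = 2 (y = 6 - 4 = 2)
Z = 3/8 ≈ 0.37500
p = -9 (p = ((3/8)*2)*(-12) = (¾)*(-12) = -9)
p*√(53 + 20) = -9*√(53 + 20) = -9*√73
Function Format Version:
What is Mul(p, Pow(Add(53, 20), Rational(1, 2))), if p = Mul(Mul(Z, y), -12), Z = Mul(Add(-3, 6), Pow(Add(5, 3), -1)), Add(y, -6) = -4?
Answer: Mul(-9, Pow(73, Rational(1, 2))) ≈ -76.896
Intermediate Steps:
y = 2 (y = Add(6, -4) = 2)
Z = Rational(3, 8) (Z = Mul(3, Pow(8, -1)) = Mul(3, Rational(1, 8)) = Rational(3, 8) ≈ 0.37500)
p = -9 (p = Mul(Mul(Rational(3, 8), 2), -12) = Mul(Rational(3, 4), -12) = -9)
Mul(p, Pow(Add(53, 20), Rational(1, 2))) = Mul(-9, Pow(Add(53, 20), Rational(1, 2))) = Mul(-9, Pow(73, Rational(1, 2)))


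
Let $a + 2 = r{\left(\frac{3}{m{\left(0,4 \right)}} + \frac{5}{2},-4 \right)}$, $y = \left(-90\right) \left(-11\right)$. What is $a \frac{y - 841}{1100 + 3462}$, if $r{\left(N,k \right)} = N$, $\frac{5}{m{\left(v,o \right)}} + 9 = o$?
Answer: $- \frac{745}{9124} \approx -0.081653$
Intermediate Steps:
$m{\left(v,o \right)} = \frac{5}{-9 + o}$
$y = 990$
$a = - \frac{5}{2}$ ($a = -2 + \left(\frac{3}{5 \frac{1}{-9 + 4}} + \frac{5}{2}\right) = -2 + \left(\frac{3}{5 \frac{1}{-5}} + 5 \cdot \frac{1}{2}\right) = -2 + \left(\frac{3}{5 \left(- \frac{1}{5}\right)} + \frac{5}{2}\right) = -2 + \left(\frac{3}{-1} + \frac{5}{2}\right) = -2 + \left(3 \left(-1\right) + \frac{5}{2}\right) = -2 + \left(-3 + \frac{5}{2}\right) = -2 - \frac{1}{2} = - \frac{5}{2} \approx -2.5$)
$a \frac{y - 841}{1100 + 3462} = - \frac{5 \frac{990 - 841}{1100 + 3462}}{2} = - \frac{5 \cdot \frac{149}{4562}}{2} = - \frac{5 \cdot 149 \cdot \frac{1}{4562}}{2} = \left(- \frac{5}{2}\right) \frac{149}{4562} = - \frac{745}{9124}$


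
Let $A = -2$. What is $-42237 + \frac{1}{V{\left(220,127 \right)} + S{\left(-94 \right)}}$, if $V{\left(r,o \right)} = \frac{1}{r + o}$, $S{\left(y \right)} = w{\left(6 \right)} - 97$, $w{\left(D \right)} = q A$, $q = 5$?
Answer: $- \frac{1568175683}{37128} \approx -42237.0$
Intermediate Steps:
$w{\left(D \right)} = -10$ ($w{\left(D \right)} = 5 \left(-2\right) = -10$)
$S{\left(y \right)} = -107$ ($S{\left(y \right)} = -10 - 97 = -107$)
$V{\left(r,o \right)} = \frac{1}{o + r}$
$-42237 + \frac{1}{V{\left(220,127 \right)} + S{\left(-94 \right)}} = -42237 + \frac{1}{\frac{1}{127 + 220} - 107} = -42237 + \frac{1}{\frac{1}{347} - 107} = -42237 + \frac{1}{- \frac{37128}{347}} = -42237 - \frac{347}{37128} = - \frac{1568175683}{37128}$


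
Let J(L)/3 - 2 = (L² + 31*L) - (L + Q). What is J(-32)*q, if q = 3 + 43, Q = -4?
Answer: 9660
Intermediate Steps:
q = 46
J(L) = 18 + 3*L² + 90*L (J(L) = 6 + 3*((L² + 31*L) - (L - 4)) = 6 + 3*((L² + 31*L) - (-4 + L)) = 6 + 3*((L² + 31*L) + (4 - L)) = 6 + 3*(4 + L² + 30*L) = 6 + (12 + 3*L² + 90*L) = 18 + 3*L² + 90*L)
J(-32)*q = (18 + 3*(-32)² + 90*(-32))*46 = (18 + 3*1024 - 2880)*46 = (18 + 3072 - 2880)*46 = 210*46 = 9660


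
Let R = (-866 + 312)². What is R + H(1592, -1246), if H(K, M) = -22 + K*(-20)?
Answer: 275054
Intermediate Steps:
H(K, M) = -22 - 20*K
R = 306916 (R = (-554)² = 306916)
R + H(1592, -1246) = 306916 + (-22 - 20*1592) = 306916 + (-22 - 31840) = 306916 - 31862 = 275054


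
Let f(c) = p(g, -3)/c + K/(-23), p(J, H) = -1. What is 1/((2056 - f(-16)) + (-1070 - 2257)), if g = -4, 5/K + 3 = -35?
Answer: -6992/8887309 ≈ -0.00078674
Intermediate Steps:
K = -5/38 (K = 5/(-3 - 35) = 5/(-38) = 5*(-1/38) = -5/38 ≈ -0.13158)
f(c) = 5/874 - 1/c (f(c) = -1/c - 5/38/(-23) = -1/c - 5/38*(-1/23) = -1/c + 5/874 = 5/874 - 1/c)
1/((2056 - f(-16)) + (-1070 - 2257)) = 1/((2056 - (5/874 - 1/(-16))) + (-1070 - 2257)) = 1/((2056 - (5/874 - 1*(-1/16))) - 3327) = 1/((2056 - (5/874 + 1/16)) - 3327) = 1/((2056 - 1*477/6992) - 3327) = 1/((2056 - 477/6992) - 3327) = 1/(14375075/6992 - 3327) = 1/(-8887309/6992) = -6992/8887309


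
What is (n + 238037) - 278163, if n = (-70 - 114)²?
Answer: -6270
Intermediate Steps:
n = 33856 (n = (-184)² = 33856)
(n + 238037) - 278163 = (33856 + 238037) - 278163 = 271893 - 278163 = -6270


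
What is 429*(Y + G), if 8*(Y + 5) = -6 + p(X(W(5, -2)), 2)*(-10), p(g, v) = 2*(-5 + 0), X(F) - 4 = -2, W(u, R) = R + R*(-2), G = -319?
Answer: -535821/4 ≈ -1.3396e+5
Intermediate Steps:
W(u, R) = -R (W(u, R) = R - 2*R = -R)
X(F) = 2 (X(F) = 4 - 2 = 2)
p(g, v) = -10 (p(g, v) = 2*(-5) = -10)
Y = 27/4 (Y = -5 + (-6 - 10*(-10))/8 = -5 + (-6 + 100)/8 = -5 + (⅛)*94 = -5 + 47/4 = 27/4 ≈ 6.7500)
429*(Y + G) = 429*(27/4 - 319) = 429*(-1249/4) = -535821/4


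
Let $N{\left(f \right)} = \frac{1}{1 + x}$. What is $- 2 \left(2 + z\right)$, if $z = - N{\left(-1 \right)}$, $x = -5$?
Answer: $- \frac{9}{2} \approx -4.5$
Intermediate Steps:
$N{\left(f \right)} = - \frac{1}{4}$ ($N{\left(f \right)} = \frac{1}{1 - 5} = \frac{1}{-4} = - \frac{1}{4}$)
$z = \frac{1}{4}$ ($z = \left(-1\right) \left(- \frac{1}{4}\right) = \frac{1}{4} \approx 0.25$)
$- 2 \left(2 + z\right) = - 2 \left(2 + \frac{1}{4}\right) = \left(-2\right) \frac{9}{4} = - \frac{9}{2}$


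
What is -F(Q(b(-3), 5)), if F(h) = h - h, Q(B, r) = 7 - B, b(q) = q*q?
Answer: 0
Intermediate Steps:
b(q) = q**2
F(h) = 0
-F(Q(b(-3), 5)) = -1*0 = 0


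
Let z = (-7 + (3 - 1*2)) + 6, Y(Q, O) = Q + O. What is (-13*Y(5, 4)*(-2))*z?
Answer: 0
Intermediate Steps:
Y(Q, O) = O + Q
z = 0 (z = (-7 + (3 - 2)) + 6 = (-7 + 1) + 6 = -6 + 6 = 0)
(-13*Y(5, 4)*(-2))*z = -13*(4 + 5)*(-2)*0 = -117*(-2)*0 = -13*(-18)*0 = 234*0 = 0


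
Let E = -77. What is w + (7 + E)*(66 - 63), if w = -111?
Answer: -321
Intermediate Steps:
w + (7 + E)*(66 - 63) = -111 + (7 - 77)*(66 - 63) = -111 - 70*3 = -111 - 210 = -321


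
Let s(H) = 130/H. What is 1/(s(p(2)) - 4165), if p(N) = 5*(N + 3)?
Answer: -5/20799 ≈ -0.00024040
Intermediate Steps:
p(N) = 15 + 5*N (p(N) = 5*(3 + N) = 15 + 5*N)
1/(s(p(2)) - 4165) = 1/(130/(15 + 5*2) - 4165) = 1/(130/(15 + 10) - 4165) = 1/(130/25 - 4165) = 1/(130*(1/25) - 4165) = 1/(26/5 - 4165) = 1/(-20799/5) = -5/20799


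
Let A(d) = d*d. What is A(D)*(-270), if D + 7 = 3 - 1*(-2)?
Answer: -1080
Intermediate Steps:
D = -2 (D = -7 + (3 - 1*(-2)) = -7 + (3 + 2) = -7 + 5 = -2)
A(d) = d²
A(D)*(-270) = (-2)²*(-270) = 4*(-270) = -1080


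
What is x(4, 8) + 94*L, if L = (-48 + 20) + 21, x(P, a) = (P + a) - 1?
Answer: -647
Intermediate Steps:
x(P, a) = -1 + P + a
L = -7 (L = -28 + 21 = -7)
x(4, 8) + 94*L = (-1 + 4 + 8) + 94*(-7) = 11 - 658 = -647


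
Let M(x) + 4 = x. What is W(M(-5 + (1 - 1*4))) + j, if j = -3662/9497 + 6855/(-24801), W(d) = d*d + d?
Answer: 10311569869/78511699 ≈ 131.34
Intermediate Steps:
M(x) = -4 + x
W(d) = d + d**2 (W(d) = d**2 + d = d + d**2)
j = -51974399/78511699 (j = -3662*1/9497 + 6855*(-1/24801) = -3662/9497 - 2285/8267 = -51974399/78511699 ≈ -0.66200)
W(M(-5 + (1 - 1*4))) + j = (-4 + (-5 + (1 - 1*4)))*(1 + (-4 + (-5 + (1 - 1*4)))) - 51974399/78511699 = (-4 + (-5 + (1 - 4)))*(1 + (-4 + (-5 + (1 - 4)))) - 51974399/78511699 = (-4 + (-5 - 3))*(1 + (-4 + (-5 - 3))) - 51974399/78511699 = (-4 - 8)*(1 + (-4 - 8)) - 51974399/78511699 = -12*(1 - 12) - 51974399/78511699 = -12*(-11) - 51974399/78511699 = 132 - 51974399/78511699 = 10311569869/78511699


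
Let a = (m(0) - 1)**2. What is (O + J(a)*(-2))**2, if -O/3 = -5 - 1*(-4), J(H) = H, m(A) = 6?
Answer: 2209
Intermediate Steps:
a = 25 (a = (6 - 1)**2 = 5**2 = 25)
O = 3 (O = -3*(-5 - 1*(-4)) = -3*(-5 + 4) = -3*(-1) = 3)
(O + J(a)*(-2))**2 = (3 + 25*(-2))**2 = (3 - 50)**2 = (-47)**2 = 2209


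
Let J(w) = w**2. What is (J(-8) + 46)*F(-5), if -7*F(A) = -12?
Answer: 1320/7 ≈ 188.57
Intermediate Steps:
F(A) = 12/7 (F(A) = -1/7*(-12) = 12/7)
(J(-8) + 46)*F(-5) = ((-8)**2 + 46)*(12/7) = (64 + 46)*(12/7) = 110*(12/7) = 1320/7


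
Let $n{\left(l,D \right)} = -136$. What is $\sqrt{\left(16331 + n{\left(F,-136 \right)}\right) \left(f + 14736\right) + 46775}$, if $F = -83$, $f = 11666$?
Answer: $7 \sqrt{8727085} \approx 20679.0$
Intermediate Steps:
$\sqrt{\left(16331 + n{\left(F,-136 \right)}\right) \left(f + 14736\right) + 46775} = \sqrt{\left(16331 - 136\right) \left(11666 + 14736\right) + 46775} = \sqrt{16195 \cdot 26402 + 46775} = \sqrt{427580390 + 46775} = \sqrt{427627165} = 7 \sqrt{8727085}$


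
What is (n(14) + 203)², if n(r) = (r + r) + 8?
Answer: 57121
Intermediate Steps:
n(r) = 8 + 2*r (n(r) = 2*r + 8 = 8 + 2*r)
(n(14) + 203)² = ((8 + 2*14) + 203)² = ((8 + 28) + 203)² = (36 + 203)² = 239² = 57121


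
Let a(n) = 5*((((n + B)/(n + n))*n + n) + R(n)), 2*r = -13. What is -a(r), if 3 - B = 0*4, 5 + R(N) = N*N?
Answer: -145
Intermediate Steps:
R(N) = -5 + N² (R(N) = -5 + N*N = -5 + N²)
r = -13/2 (r = (½)*(-13) = -13/2 ≈ -6.5000)
B = 3 (B = 3 - 0*4 = 3 - 1*0 = 3 + 0 = 3)
a(n) = -35/2 + 5*n² + 15*n/2 (a(n) = 5*((((n + 3)/(n + n))*n + n) + (-5 + n²)) = 5*((((3 + n)/((2*n)))*n + n) + (-5 + n²)) = 5*((((3 + n)*(1/(2*n)))*n + n) + (-5 + n²)) = 5*((((3 + n)/(2*n))*n + n) + (-5 + n²)) = 5*(((3/2 + n/2) + n) + (-5 + n²)) = 5*((3/2 + 3*n/2) + (-5 + n²)) = 5*(-7/2 + n² + 3*n/2) = -35/2 + 5*n² + 15*n/2)
-a(r) = -(-35/2 + 5*(-13/2)² + (15/2)*(-13/2)) = -(-35/2 + 5*(169/4) - 195/4) = -(-35/2 + 845/4 - 195/4) = -1*145 = -145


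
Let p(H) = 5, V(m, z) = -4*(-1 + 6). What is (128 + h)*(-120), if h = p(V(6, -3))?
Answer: -15960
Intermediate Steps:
V(m, z) = -20 (V(m, z) = -4*5 = -20)
h = 5
(128 + h)*(-120) = (128 + 5)*(-120) = 133*(-120) = -15960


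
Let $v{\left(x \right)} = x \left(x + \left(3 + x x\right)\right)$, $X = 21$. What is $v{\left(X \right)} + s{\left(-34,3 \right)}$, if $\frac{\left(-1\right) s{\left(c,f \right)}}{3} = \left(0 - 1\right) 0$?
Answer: $9765$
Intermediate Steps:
$s{\left(c,f \right)} = 0$ ($s{\left(c,f \right)} = - 3 \left(0 - 1\right) 0 = - 3 \left(\left(-1\right) 0\right) = \left(-3\right) 0 = 0$)
$v{\left(x \right)} = x \left(3 + x + x^{2}\right)$ ($v{\left(x \right)} = x \left(x + \left(3 + x^{2}\right)\right) = x \left(3 + x + x^{2}\right)$)
$v{\left(X \right)} + s{\left(-34,3 \right)} = 21 \left(3 + 21 + 21^{2}\right) + 0 = 21 \left(3 + 21 + 441\right) + 0 = 21 \cdot 465 + 0 = 9765 + 0 = 9765$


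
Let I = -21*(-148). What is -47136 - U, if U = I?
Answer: -50244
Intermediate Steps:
I = 3108
U = 3108
-47136 - U = -47136 - 1*3108 = -47136 - 3108 = -50244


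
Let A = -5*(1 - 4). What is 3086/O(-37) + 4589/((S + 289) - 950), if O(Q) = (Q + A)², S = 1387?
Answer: 419/33 ≈ 12.697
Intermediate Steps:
A = 15 (A = -5*(-3) = 15)
O(Q) = (15 + Q)² (O(Q) = (Q + 15)² = (15 + Q)²)
3086/O(-37) + 4589/((S + 289) - 950) = 3086/((15 - 37)²) + 4589/((1387 + 289) - 950) = 3086/((-22)²) + 4589/(1676 - 950) = 3086/484 + 4589/726 = 3086*(1/484) + 4589*(1/726) = 1543/242 + 4589/726 = 419/33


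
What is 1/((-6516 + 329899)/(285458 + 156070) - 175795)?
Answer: -441528/77618091377 ≈ -5.6885e-6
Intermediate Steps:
1/((-6516 + 329899)/(285458 + 156070) - 175795) = 1/(323383/441528 - 175795) = 1/(-77618091377/441528) = -441528/77618091377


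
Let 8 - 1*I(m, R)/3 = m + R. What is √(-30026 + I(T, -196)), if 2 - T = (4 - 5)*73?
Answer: I*√29639 ≈ 172.16*I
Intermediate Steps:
T = 75 (T = 2 - (4 - 5)*73 = 2 - (-1)*73 = 2 - 1*(-73) = 2 + 73 = 75)
I(m, R) = 24 - 3*R - 3*m (I(m, R) = 24 - 3*(m + R) = 24 - 3*(R + m) = 24 + (-3*R - 3*m) = 24 - 3*R - 3*m)
√(-30026 + I(T, -196)) = √(-30026 + (24 - 3*(-196) - 3*75)) = √(-30026 + (24 + 588 - 225)) = √(-30026 + 387) = √(-29639) = I*√29639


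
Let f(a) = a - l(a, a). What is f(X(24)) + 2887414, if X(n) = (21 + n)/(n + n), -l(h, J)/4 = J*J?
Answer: 184794781/64 ≈ 2.8874e+6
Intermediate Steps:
l(h, J) = -4*J**2 (l(h, J) = -4*J*J = -4*J**2)
X(n) = (21 + n)/(2*n) (X(n) = (21 + n)/((2*n)) = (21 + n)*(1/(2*n)) = (21 + n)/(2*n))
f(a) = a + 4*a**2 (f(a) = a - (-4)*a**2 = a + 4*a**2)
f(X(24)) + 2887414 = ((1/2)*(21 + 24)/24)*(1 + 4*((1/2)*(21 + 24)/24)) + 2887414 = ((1/2)*(1/24)*45)*(1 + 4*((1/2)*(1/24)*45)) + 2887414 = 15*(1 + 4*(15/16))/16 + 2887414 = 15*(1 + 15/4)/16 + 2887414 = (15/16)*(19/4) + 2887414 = 285/64 + 2887414 = 184794781/64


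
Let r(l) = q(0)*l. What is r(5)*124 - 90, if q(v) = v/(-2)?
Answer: -90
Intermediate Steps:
q(v) = -v/2 (q(v) = v*(-1/2) = -v/2)
r(l) = 0 (r(l) = (-1/2*0)*l = 0*l = 0)
r(5)*124 - 90 = 0*124 - 90 = 0 - 90 = -90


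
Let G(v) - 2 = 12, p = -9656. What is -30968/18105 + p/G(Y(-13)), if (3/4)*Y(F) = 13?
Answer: -87627716/126735 ≈ -691.42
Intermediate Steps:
Y(F) = 52/3 (Y(F) = (4/3)*13 = 52/3)
G(v) = 14 (G(v) = 2 + 12 = 14)
-30968/18105 + p/G(Y(-13)) = -30968/18105 - 9656/14 = -30968*1/18105 - 9656*1/14 = -30968/18105 - 4828/7 = -87627716/126735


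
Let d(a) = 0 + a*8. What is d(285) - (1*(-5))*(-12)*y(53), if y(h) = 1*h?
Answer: -900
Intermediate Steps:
y(h) = h
d(a) = 8*a (d(a) = 0 + 8*a = 8*a)
d(285) - (1*(-5))*(-12)*y(53) = 8*285 - (1*(-5))*(-12)*53 = 2280 - (-5*(-12))*53 = 2280 - 60*53 = 2280 - 1*3180 = 2280 - 3180 = -900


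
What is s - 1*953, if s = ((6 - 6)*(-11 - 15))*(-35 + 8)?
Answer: -953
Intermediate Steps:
s = 0 (s = (0*(-26))*(-27) = 0*(-27) = 0)
s - 1*953 = 0 - 1*953 = 0 - 953 = -953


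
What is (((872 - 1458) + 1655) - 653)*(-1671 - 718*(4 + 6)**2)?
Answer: -30563936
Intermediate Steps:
(((872 - 1458) + 1655) - 653)*(-1671 - 718*(4 + 6)**2) = ((-586 + 1655) - 653)*(-1671 - 718*10**2) = (1069 - 653)*(-1671 - 718*100) = 416*(-1671 - 71800) = 416*(-73471) = -30563936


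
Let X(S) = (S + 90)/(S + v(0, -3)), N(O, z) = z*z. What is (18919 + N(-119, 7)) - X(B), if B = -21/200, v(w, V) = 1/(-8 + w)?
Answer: 890507/46 ≈ 19359.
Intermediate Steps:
N(O, z) = z²
B = -21/200 (B = -21*1/200 = -21/200 ≈ -0.10500)
X(S) = (90 + S)/(-⅛ + S) (X(S) = (S + 90)/(S + 1/(-8 + 0)) = (90 + S)/(S + 1/(-8)) = (90 + S)/(S - ⅛) = (90 + S)/(-⅛ + S))
(18919 + N(-119, 7)) - X(B) = (18919 + 7²) - 8*(90 - 21/200)/(-1 + 8*(-21/200)) = (18919 + 49) - 8*17979/((-1 - 21/25)*200) = 18968 - 8*17979/((-46/25)*200) = 18968 - 8*(-25)*17979/(46*200) = 18968 - 1*(-17979/46) = 18968 + 17979/46 = 890507/46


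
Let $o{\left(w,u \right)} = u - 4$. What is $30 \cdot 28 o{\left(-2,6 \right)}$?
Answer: $1680$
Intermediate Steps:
$o{\left(w,u \right)} = -4 + u$ ($o{\left(w,u \right)} = u - 4 = -4 + u$)
$30 \cdot 28 o{\left(-2,6 \right)} = 30 \cdot 28 \left(-4 + 6\right) = 840 \cdot 2 = 1680$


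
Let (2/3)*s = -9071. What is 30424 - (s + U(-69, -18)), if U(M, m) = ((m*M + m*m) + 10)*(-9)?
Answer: 116429/2 ≈ 58215.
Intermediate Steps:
U(M, m) = -90 - 9*m² - 9*M*m (U(M, m) = ((M*m + m²) + 10)*(-9) = ((m² + M*m) + 10)*(-9) = (10 + m² + M*m)*(-9) = -90 - 9*m² - 9*M*m)
s = -27213/2 (s = (3/2)*(-9071) = -27213/2 ≈ -13607.)
30424 - (s + U(-69, -18)) = 30424 - (-27213/2 + (-90 - 9*(-18)² - 9*(-69)*(-18))) = 30424 - (-27213/2 + (-90 - 9*324 - 11178)) = 30424 - (-27213/2 + (-90 - 2916 - 11178)) = 30424 - (-27213/2 - 14184) = 30424 - 1*(-55581/2) = 30424 + 55581/2 = 116429/2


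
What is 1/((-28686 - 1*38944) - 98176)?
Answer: -1/165806 ≈ -6.0311e-6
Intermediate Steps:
1/((-28686 - 1*38944) - 98176) = 1/((-28686 - 38944) - 98176) = 1/(-67630 - 98176) = 1/(-165806) = -1/165806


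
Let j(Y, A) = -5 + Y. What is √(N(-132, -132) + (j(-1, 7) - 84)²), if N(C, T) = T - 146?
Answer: √7822 ≈ 88.442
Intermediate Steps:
N(C, T) = -146 + T
√(N(-132, -132) + (j(-1, 7) - 84)²) = √((-146 - 132) + ((-5 - 1) - 84)²) = √(-278 + (-6 - 84)²) = √(-278 + (-90)²) = √(-278 + 8100) = √7822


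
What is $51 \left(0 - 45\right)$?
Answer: $-2295$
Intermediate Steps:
$51 \left(0 - 45\right) = 51 \left(-45\right) = -2295$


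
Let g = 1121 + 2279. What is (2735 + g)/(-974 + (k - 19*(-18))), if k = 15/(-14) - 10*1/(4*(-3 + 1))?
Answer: -57260/5897 ≈ -9.7100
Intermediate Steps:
g = 3400
k = 5/28 (k = 15*(-1/14) - 10/(4*(-2)) = -15/14 - 10/(-8) = -15/14 - 10*(-1/8) = -15/14 + 5/4 = 5/28 ≈ 0.17857)
(2735 + g)/(-974 + (k - 19*(-18))) = (2735 + 3400)/(-974 + (5/28 - 19*(-18))) = 6135/(-974 + (5/28 + 342)) = 6135/(-974 + 9581/28) = 6135/(-17691/28) = 6135*(-28/17691) = -57260/5897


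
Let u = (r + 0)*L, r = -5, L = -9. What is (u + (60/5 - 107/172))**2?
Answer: 94031809/29584 ≈ 3178.5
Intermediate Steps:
u = 45 (u = (-5 + 0)*(-9) = -5*(-9) = 45)
(u + (60/5 - 107/172))**2 = (45 + (60/5 - 107/172))**2 = (45 + (60*(1/5) - 107*1/172))**2 = (45 + (12 - 107/172))**2 = (45 + 1957/172)**2 = (9697/172)**2 = 94031809/29584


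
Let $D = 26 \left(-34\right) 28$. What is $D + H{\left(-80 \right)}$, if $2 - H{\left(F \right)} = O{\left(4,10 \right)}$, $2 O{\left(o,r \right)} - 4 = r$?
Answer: $-24757$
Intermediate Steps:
$D = -24752$ ($D = \left(-884\right) 28 = -24752$)
$O{\left(o,r \right)} = 2 + \frac{r}{2}$
$H{\left(F \right)} = -5$ ($H{\left(F \right)} = 2 - \left(2 + \frac{1}{2} \cdot 10\right) = 2 - \left(2 + 5\right) = 2 - 7 = -5$)
$D + H{\left(-80 \right)} = -24752 - 5 = -24757$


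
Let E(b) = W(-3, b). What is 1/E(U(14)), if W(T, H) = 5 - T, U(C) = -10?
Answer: ⅛ ≈ 0.12500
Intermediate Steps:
E(b) = 8 (E(b) = 5 - 1*(-3) = 5 + 3 = 8)
1/E(U(14)) = 1/8 = ⅛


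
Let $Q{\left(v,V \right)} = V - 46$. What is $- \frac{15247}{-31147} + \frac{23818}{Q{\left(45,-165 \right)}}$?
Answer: $- \frac{738642129}{6572017} \approx -112.39$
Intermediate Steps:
$Q{\left(v,V \right)} = -46 + V$
$- \frac{15247}{-31147} + \frac{23818}{Q{\left(45,-165 \right)}} = - \frac{15247}{-31147} + \frac{23818}{-46 - 165} = \left(-15247\right) \left(- \frac{1}{31147}\right) + \frac{23818}{-211} = \frac{15247}{31147} + 23818 \left(- \frac{1}{211}\right) = \frac{15247}{31147} - \frac{23818}{211} = - \frac{738642129}{6572017}$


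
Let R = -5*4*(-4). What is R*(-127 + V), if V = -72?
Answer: -15920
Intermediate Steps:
R = 80 (R = -20*(-4) = 80)
R*(-127 + V) = 80*(-127 - 72) = 80*(-199) = -15920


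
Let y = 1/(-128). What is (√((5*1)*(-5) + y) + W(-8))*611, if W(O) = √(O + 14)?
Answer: 611*√6 + 611*I*√6402/16 ≈ 1496.6 + 3055.5*I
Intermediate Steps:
W(O) = √(14 + O)
y = -1/128 ≈ -0.0078125
(√((5*1)*(-5) + y) + W(-8))*611 = (√((5*1)*(-5) - 1/128) + √(14 - 8))*611 = (√(5*(-5) - 1/128) + √6)*611 = (√(-25 - 1/128) + √6)*611 = (√(-3201/128) + √6)*611 = (I*√6402/16 + √6)*611 = (√6 + I*√6402/16)*611 = 611*√6 + 611*I*√6402/16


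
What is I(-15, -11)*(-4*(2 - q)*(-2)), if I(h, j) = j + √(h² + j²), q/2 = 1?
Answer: 0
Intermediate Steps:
q = 2 (q = 2*1 = 2)
I(-15, -11)*(-4*(2 - q)*(-2)) = (-11 + √((-15)² + (-11)²))*(-4*(2 - 1*2)*(-2)) = (-11 + √(225 + 121))*(-4*(2 - 2)*(-2)) = (-11 + √346)*(-4*0*(-2)) = (-11 + √346)*(0*(-2)) = (-11 + √346)*0 = 0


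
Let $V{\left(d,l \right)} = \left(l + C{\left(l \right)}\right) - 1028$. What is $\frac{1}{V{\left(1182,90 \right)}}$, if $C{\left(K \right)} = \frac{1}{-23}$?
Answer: $- \frac{23}{21575} \approx -0.001066$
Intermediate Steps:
$C{\left(K \right)} = - \frac{1}{23}$
$V{\left(d,l \right)} = - \frac{23645}{23} + l$ ($V{\left(d,l \right)} = \left(l - \frac{1}{23}\right) - 1028 = \left(- \frac{1}{23} + l\right) - 1028 = - \frac{23645}{23} + l$)
$\frac{1}{V{\left(1182,90 \right)}} = \frac{1}{- \frac{23645}{23} + 90} = \frac{1}{- \frac{21575}{23}} = - \frac{23}{21575}$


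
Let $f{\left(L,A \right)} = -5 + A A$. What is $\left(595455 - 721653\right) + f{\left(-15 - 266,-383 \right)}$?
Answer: $20486$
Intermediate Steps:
$f{\left(L,A \right)} = -5 + A^{2}$
$\left(595455 - 721653\right) + f{\left(-15 - 266,-383 \right)} = \left(595455 - 721653\right) - \left(5 - \left(-383\right)^{2}\right) = -126198 + \left(-5 + 146689\right) = -126198 + 146684 = 20486$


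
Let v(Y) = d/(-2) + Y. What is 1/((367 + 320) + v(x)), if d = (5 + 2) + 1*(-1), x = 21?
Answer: 1/705 ≈ 0.0014184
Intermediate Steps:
d = 6 (d = 7 - 1 = 6)
v(Y) = -3 + Y (v(Y) = 6/(-2) + Y = 6*(-½) + Y = -3 + Y)
1/((367 + 320) + v(x)) = 1/((367 + 320) + (-3 + 21)) = 1/(687 + 18) = 1/705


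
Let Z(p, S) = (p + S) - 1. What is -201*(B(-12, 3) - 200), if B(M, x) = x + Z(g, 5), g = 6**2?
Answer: 31557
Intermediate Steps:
g = 36
Z(p, S) = -1 + S + p (Z(p, S) = (S + p) - 1 = -1 + S + p)
B(M, x) = 40 + x (B(M, x) = x + (-1 + 5 + 36) = x + 40 = 40 + x)
-201*(B(-12, 3) - 200) = -201*((40 + 3) - 200) = -201*(43 - 200) = -201*(-157) = 31557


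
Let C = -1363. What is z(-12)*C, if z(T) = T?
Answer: 16356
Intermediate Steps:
z(-12)*C = -12*(-1363) = 16356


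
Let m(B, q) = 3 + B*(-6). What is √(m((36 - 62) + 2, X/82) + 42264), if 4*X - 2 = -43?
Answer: √42411 ≈ 205.94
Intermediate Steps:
X = -41/4 (X = ½ + (¼)*(-43) = ½ - 43/4 = -41/4 ≈ -10.250)
m(B, q) = 3 - 6*B
√(m((36 - 62) + 2, X/82) + 42264) = √((3 - 6*((36 - 62) + 2)) + 42264) = √((3 - 6*(-26 + 2)) + 42264) = √((3 - 6*(-24)) + 42264) = √((3 + 144) + 42264) = √(147 + 42264) = √42411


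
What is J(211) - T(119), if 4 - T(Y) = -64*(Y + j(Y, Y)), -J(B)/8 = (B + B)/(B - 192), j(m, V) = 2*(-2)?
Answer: -143292/19 ≈ -7541.7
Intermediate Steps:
j(m, V) = -4
J(B) = -16*B/(-192 + B) (J(B) = -8*(B + B)/(B - 192) = -8*2*B/(-192 + B) = -16*B/(-192 + B))
T(Y) = -252 + 64*Y (T(Y) = 4 - (-64)*(Y - 4) = 4 - (-64)*(-4 + Y) = 4 - (256 - 64*Y) = 4 + (-256 + 64*Y) = -252 + 64*Y)
J(211) - T(119) = -16*211/(-192 + 211) - (-252 + 64*119) = -16*211/19 - (-252 + 7616) = -16*211*1/19 - 1*7364 = -3376/19 - 7364 = -143292/19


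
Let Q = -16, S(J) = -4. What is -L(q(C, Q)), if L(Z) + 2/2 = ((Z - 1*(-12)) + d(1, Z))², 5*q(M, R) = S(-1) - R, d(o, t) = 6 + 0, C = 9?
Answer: -10379/25 ≈ -415.16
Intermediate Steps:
d(o, t) = 6
q(M, R) = -⅘ - R/5 (q(M, R) = (-4 - R)/5 = -⅘ - R/5)
L(Z) = -1 + (18 + Z)² (L(Z) = -1 + ((Z - 1*(-12)) + 6)² = -1 + ((Z + 12) + 6)² = -1 + ((12 + Z) + 6)² = -1 + (18 + Z)²)
-L(q(C, Q)) = -(-1 + (18 + (-⅘ - ⅕*(-16)))²) = -(-1 + (18 + (-⅘ + 16/5))²) = -(-1 + (18 + 12/5)²) = -(-1 + (102/5)²) = -(-1 + 10404/25) = -1*10379/25 = -10379/25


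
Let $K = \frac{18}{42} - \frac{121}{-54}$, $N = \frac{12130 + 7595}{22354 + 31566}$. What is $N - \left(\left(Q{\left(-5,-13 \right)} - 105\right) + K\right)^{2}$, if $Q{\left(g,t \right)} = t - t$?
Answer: $- \frac{4033667556311}{385215264} \approx -10471.0$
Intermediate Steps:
$Q{\left(g,t \right)} = 0$
$N = \frac{3945}{10784}$ ($N = \frac{19725}{53920} = 19725 \cdot \frac{1}{53920} = \frac{3945}{10784} \approx 0.36582$)
$K = \frac{1009}{378}$ ($K = 18 \cdot \frac{1}{42} - - \frac{121}{54} = \frac{3}{7} + \frac{121}{54} = \frac{1009}{378} \approx 2.6693$)
$N - \left(\left(Q{\left(-5,-13 \right)} - 105\right) + K\right)^{2} = \frac{3945}{10784} - \left(\left(0 - 105\right) + \frac{1009}{378}\right)^{2} = \frac{3945}{10784} - \left(-105 + \frac{1009}{378}\right)^{2} = \frac{3945}{10784} - \left(- \frac{38681}{378}\right)^{2} = \frac{3945}{10784} - \frac{1496219761}{142884} = - \frac{4033667556311}{385215264}$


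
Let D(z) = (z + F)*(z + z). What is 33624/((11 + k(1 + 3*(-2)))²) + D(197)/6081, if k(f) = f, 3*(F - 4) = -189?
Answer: 1911342/2027 ≈ 942.94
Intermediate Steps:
F = -59 (F = 4 + (⅓)*(-189) = 4 - 63 = -59)
D(z) = 2*z*(-59 + z) (D(z) = (z - 59)*(z + z) = (-59 + z)*(2*z) = 2*z*(-59 + z))
33624/((11 + k(1 + 3*(-2)))²) + D(197)/6081 = 33624/((11 + (1 + 3*(-2)))²) + (2*197*(-59 + 197))/6081 = 33624/((11 + (1 - 6))²) + (2*197*138)*(1/6081) = 33624/((11 - 5)²) + 54372*(1/6081) = 33624/(6²) + 18124/2027 = 33624/36 + 18124/2027 = 33624*(1/36) + 18124/2027 = 934 + 18124/2027 = 1911342/2027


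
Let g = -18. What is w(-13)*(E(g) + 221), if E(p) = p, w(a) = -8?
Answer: -1624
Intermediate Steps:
w(-13)*(E(g) + 221) = -8*(-18 + 221) = -8*203 = -1624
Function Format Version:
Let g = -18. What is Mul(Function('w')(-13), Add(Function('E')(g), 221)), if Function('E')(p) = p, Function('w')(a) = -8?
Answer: -1624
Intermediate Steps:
Mul(Function('w')(-13), Add(Function('E')(g), 221)) = Mul(-8, Add(-18, 221)) = Mul(-8, 203) = -1624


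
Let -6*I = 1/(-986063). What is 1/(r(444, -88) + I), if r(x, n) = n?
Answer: -5916378/520641263 ≈ -0.011364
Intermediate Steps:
I = 1/5916378 (I = -1/6/(-986063) = -1/6*(-1/986063) = 1/5916378 ≈ 1.6902e-7)
1/(r(444, -88) + I) = 1/(-88 + 1/5916378) = 1/(-520641263/5916378) = -5916378/520641263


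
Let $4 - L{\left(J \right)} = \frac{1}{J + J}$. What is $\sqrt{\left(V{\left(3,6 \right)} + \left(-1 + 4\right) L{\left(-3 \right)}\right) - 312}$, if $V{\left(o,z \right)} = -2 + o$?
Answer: $\frac{i \sqrt{1194}}{2} \approx 17.277 i$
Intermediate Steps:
$L{\left(J \right)} = 4 - \frac{1}{2 J}$ ($L{\left(J \right)} = 4 - \frac{1}{J + J} = 4 - \frac{1}{2 J}$)
$\sqrt{\left(V{\left(3,6 \right)} + \left(-1 + 4\right) L{\left(-3 \right)}\right) - 312} = \sqrt{\left(\left(-2 + 3\right) + \left(-1 + 4\right) \left(4 - \frac{1}{2 \left(-3\right)}\right)\right) - 312} = \sqrt{\left(1 + 3 \left(4 - - \frac{1}{6}\right)\right) - 312} = \sqrt{\left(1 + 3 \left(4 + \frac{1}{6}\right)\right) - 312} = \sqrt{\left(1 + 3 \cdot \frac{25}{6}\right) - 312} = \sqrt{\left(1 + \frac{25}{2}\right) - 312} = \sqrt{\frac{27}{2} - 312} = \sqrt{- \frac{597}{2}} = \frac{i \sqrt{1194}}{2}$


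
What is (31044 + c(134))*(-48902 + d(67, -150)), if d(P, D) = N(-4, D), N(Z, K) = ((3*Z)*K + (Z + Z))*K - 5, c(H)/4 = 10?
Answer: -9875604388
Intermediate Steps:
c(H) = 40 (c(H) = 4*10 = 40)
N(Z, K) = -5 + K*(2*Z + 3*K*Z) (N(Z, K) = (3*K*Z + 2*Z)*K - 5 = (2*Z + 3*K*Z)*K - 5 = K*(2*Z + 3*K*Z) - 5 = -5 + K*(2*Z + 3*K*Z))
d(P, D) = -5 - 12*D² - 8*D (d(P, D) = -5 + 2*D*(-4) + 3*(-4)*D² = -5 - 8*D - 12*D² = -5 - 12*D² - 8*D)
(31044 + c(134))*(-48902 + d(67, -150)) = (31044 + 40)*(-48902 + (-5 - 12*(-150)² - 8*(-150))) = 31084*(-48902 + (-5 - 12*22500 + 1200)) = 31084*(-48902 + (-5 - 270000 + 1200)) = 31084*(-48902 - 268805) = 31084*(-317707) = -9875604388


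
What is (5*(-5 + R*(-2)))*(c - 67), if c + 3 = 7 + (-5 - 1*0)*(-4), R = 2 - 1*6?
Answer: -645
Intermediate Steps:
R = -4 (R = 2 - 6 = -4)
c = 24 (c = -3 + (7 + (-5 - 1*0)*(-4)) = -3 + (7 + (-5 + 0)*(-4)) = -3 + (7 - 5*(-4)) = -3 + (7 + 20) = -3 + 27 = 24)
(5*(-5 + R*(-2)))*(c - 67) = (5*(-5 - 4*(-2)))*(24 - 67) = (5*(-5 + 8))*(-43) = (5*3)*(-43) = 15*(-43) = -645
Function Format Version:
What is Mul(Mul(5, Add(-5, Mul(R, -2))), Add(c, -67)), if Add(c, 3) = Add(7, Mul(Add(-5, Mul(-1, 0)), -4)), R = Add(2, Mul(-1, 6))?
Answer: -645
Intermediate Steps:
R = -4 (R = Add(2, -6) = -4)
c = 24 (c = Add(-3, Add(7, Mul(Add(-5, Mul(-1, 0)), -4))) = Add(-3, Add(7, Mul(Add(-5, 0), -4))) = Add(-3, Add(7, Mul(-5, -4))) = Add(-3, Add(7, 20)) = Add(-3, 27) = 24)
Mul(Mul(5, Add(-5, Mul(R, -2))), Add(c, -67)) = Mul(Mul(5, Add(-5, Mul(-4, -2))), Add(24, -67)) = Mul(Mul(5, Add(-5, 8)), -43) = Mul(Mul(5, 3), -43) = Mul(15, -43) = -645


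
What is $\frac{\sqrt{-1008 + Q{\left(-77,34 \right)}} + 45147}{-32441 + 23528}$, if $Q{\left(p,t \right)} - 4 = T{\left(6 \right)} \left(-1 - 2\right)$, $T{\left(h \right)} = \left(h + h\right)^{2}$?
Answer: $- \frac{15049}{2971} - \frac{2 i \sqrt{359}}{8913} \approx -5.0653 - 0.0042516 i$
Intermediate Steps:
$T{\left(h \right)} = 4 h^{2}$ ($T{\left(h \right)} = \left(2 h\right)^{2} = 4 h^{2}$)
$Q{\left(p,t \right)} = -428$ ($Q{\left(p,t \right)} = 4 + 4 \cdot 6^{2} \left(-1 - 2\right) = 4 + 4 \cdot 36 \left(-3\right) = 4 + 144 \left(-3\right) = 4 - 432 = -428$)
$\frac{\sqrt{-1008 + Q{\left(-77,34 \right)}} + 45147}{-32441 + 23528} = \frac{\sqrt{-1008 - 428} + 45147}{-32441 + 23528} = \frac{\sqrt{-1436} + 45147}{-8913} = \left(2 i \sqrt{359} + 45147\right) \left(- \frac{1}{8913}\right) = \left(45147 + 2 i \sqrt{359}\right) \left(- \frac{1}{8913}\right) = - \frac{15049}{2971} - \frac{2 i \sqrt{359}}{8913}$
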